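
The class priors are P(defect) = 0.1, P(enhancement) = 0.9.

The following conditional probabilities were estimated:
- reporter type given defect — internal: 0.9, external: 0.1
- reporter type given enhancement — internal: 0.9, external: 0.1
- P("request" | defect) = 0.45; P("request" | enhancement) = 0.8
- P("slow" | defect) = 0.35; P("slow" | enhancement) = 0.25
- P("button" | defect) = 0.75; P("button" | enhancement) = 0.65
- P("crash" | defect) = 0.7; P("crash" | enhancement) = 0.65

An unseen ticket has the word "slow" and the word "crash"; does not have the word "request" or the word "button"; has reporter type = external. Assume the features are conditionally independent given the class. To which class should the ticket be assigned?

defect: 0.1 × 0.1 × (1−0.45) × 0.35 × (1−0.75) × 0.7 = 0.000336875
enhancement: 0.9 × 0.1 × (1−0.8) × 0.25 × (1−0.65) × 0.65 = 0.00102375
Highest score → enhancement.

enhancement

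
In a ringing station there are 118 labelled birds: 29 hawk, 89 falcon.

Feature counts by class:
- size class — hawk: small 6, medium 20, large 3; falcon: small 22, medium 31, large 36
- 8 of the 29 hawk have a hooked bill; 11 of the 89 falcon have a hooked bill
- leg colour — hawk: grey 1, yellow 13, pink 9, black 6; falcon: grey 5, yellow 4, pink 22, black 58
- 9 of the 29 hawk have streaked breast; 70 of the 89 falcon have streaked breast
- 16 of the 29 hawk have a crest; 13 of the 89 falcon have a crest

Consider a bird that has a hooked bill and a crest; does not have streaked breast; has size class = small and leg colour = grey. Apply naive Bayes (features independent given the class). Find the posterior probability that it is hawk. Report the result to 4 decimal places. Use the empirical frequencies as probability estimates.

0.8201

hawk: (29/118) × (6/29) × (8/29) × (1/29) × (20/29) × (16/29) ≈ 0.000184042
falcon: (89/118) × (22/89) × (11/89) × (5/89) × (19/89) × (13/89) ≈ 0.0000403683
P(hawk | x) = 0.000184042 / 0.0002244103 ≈ 0.8201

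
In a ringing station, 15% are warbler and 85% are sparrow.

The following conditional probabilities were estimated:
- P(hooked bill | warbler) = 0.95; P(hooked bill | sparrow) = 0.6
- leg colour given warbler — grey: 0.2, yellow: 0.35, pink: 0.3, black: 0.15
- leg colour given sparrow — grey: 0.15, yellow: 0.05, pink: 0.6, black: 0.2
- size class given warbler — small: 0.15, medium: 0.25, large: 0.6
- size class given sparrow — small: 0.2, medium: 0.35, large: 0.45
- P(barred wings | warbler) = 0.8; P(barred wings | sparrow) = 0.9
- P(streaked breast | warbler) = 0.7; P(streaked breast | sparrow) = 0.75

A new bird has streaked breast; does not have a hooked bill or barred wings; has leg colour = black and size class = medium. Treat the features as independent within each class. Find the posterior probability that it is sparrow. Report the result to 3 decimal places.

0.978

warbler: 0.15 × (1−0.95) × 0.15 × 0.25 × (1−0.8) × 0.7 = 0.000039375
sparrow: 0.85 × (1−0.6) × 0.2 × 0.35 × (1−0.9) × 0.75 = 0.001785
P(sparrow | x) = 0.001785 / 0.001824375 ≈ 0.978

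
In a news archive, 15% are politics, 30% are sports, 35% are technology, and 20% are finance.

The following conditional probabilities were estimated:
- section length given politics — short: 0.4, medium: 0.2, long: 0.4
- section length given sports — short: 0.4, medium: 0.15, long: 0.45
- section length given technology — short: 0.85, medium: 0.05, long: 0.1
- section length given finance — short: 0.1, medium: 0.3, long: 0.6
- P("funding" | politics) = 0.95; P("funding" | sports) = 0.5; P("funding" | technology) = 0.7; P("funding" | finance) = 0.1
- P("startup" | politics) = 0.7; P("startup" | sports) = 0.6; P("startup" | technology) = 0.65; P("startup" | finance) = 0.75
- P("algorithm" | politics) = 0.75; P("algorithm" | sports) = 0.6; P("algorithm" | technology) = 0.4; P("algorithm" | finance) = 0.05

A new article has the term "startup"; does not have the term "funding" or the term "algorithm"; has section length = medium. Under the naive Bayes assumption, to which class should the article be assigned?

finance

politics: 0.15 × 0.2 × (1−0.95) × 0.7 × (1−0.75) = 0.0002625
sports: 0.3 × 0.15 × (1−0.5) × 0.6 × (1−0.6) = 0.0054
technology: 0.35 × 0.05 × (1−0.7) × 0.65 × (1−0.4) = 0.0020475
finance: 0.2 × 0.3 × (1−0.1) × 0.75 × (1−0.05) = 0.038475
Highest score → finance.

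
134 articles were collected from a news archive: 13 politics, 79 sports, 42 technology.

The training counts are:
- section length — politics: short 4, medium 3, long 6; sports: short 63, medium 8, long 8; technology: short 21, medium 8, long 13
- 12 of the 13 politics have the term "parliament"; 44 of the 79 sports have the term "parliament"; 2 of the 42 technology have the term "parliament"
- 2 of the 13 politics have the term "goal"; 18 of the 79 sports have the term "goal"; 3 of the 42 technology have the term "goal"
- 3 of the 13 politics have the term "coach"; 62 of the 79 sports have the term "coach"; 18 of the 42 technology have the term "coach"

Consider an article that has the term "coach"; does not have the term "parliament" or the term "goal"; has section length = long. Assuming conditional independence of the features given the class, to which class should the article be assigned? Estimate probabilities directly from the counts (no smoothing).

technology

politics: (13/134) × (6/13) × (1/13) × (11/13) × (3/13) ≈ 0.000672559
sports: (79/134) × (8/79) × (35/79) × (61/79) × (62/79) ≈ 0.0160285
technology: (42/134) × (13/42) × (40/42) × (39/42) × (18/42) ≈ 0.0367695
Highest score → technology.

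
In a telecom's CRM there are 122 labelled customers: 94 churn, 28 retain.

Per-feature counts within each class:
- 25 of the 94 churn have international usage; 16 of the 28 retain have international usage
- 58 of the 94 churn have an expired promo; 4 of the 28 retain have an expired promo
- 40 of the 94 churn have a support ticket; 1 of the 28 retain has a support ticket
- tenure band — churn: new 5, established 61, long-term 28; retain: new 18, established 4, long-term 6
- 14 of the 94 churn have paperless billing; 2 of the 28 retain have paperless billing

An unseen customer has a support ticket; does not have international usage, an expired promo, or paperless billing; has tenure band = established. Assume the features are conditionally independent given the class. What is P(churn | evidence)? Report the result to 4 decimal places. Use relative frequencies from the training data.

churn: (94/122) × (69/94) × (36/94) × (40/94) × (61/94) × (80/94) ≈ 0.050905
retain: (28/122) × (12/28) × (24/28) × (1/28) × (4/28) × (26/28) ≈ 0.000399424
P(churn | x) = 0.050905 / 0.051304424 ≈ 0.9922

0.9922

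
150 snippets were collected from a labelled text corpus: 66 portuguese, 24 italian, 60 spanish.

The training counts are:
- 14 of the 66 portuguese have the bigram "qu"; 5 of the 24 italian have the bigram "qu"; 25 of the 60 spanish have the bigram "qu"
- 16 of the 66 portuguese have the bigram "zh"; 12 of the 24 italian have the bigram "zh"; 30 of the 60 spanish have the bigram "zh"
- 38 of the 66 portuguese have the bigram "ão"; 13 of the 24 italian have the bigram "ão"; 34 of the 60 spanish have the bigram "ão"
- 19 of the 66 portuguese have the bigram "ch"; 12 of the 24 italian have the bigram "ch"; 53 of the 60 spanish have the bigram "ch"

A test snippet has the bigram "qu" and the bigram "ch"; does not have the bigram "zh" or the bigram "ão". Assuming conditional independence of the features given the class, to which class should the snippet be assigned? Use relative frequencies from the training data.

portuguese: (66/150) × (14/66) × (50/66) × (28/66) × (19/66) ≈ 0.00863548
italian: (24/150) × (5/24) × (12/24) × (11/24) × (12/24) ≈ 0.00381944
spanish: (60/150) × (25/60) × (30/60) × (26/60) × (53/60) ≈ 0.0318981
Highest score → spanish.

spanish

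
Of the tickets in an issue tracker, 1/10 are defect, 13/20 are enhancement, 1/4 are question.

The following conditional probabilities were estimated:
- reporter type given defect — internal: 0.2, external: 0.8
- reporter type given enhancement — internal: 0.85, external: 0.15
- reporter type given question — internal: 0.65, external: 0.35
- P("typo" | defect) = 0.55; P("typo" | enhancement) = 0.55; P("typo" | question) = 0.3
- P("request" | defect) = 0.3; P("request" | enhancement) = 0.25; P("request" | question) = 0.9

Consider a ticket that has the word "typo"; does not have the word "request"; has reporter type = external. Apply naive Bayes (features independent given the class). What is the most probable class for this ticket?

defect: 0.1 × 0.8 × 0.55 × (1−0.3) = 0.0308
enhancement: 0.65 × 0.15 × 0.55 × (1−0.25) = 0.04021875
question: 0.25 × 0.35 × 0.3 × (1−0.9) = 0.002625
Highest score → enhancement.

enhancement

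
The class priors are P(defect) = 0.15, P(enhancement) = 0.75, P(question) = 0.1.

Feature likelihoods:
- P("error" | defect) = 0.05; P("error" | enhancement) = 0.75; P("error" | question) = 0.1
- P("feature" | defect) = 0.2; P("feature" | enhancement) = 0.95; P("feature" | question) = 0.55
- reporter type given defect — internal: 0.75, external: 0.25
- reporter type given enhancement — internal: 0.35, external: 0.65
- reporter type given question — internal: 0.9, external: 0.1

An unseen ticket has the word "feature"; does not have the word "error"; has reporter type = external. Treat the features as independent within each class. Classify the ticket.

enhancement

defect: 0.15 × (1−0.05) × 0.2 × 0.25 = 0.007125
enhancement: 0.75 × (1−0.75) × 0.95 × 0.65 = 0.11578125
question: 0.1 × (1−0.1) × 0.55 × 0.1 = 0.00495
Highest score → enhancement.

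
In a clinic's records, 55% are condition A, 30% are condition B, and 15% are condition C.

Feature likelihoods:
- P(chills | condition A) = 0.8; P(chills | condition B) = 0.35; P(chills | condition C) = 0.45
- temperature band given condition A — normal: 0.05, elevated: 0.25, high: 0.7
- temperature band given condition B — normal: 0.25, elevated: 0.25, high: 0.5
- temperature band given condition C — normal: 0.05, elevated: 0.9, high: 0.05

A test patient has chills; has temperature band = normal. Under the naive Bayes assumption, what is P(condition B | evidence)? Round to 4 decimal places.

0.5085

condition A: 0.55 × 0.8 × 0.05 = 0.022
condition B: 0.3 × 0.35 × 0.25 = 0.02625
condition C: 0.15 × 0.45 × 0.05 = 0.003375
P(condition B | x) = 0.02625 / 0.051625 ≈ 0.5085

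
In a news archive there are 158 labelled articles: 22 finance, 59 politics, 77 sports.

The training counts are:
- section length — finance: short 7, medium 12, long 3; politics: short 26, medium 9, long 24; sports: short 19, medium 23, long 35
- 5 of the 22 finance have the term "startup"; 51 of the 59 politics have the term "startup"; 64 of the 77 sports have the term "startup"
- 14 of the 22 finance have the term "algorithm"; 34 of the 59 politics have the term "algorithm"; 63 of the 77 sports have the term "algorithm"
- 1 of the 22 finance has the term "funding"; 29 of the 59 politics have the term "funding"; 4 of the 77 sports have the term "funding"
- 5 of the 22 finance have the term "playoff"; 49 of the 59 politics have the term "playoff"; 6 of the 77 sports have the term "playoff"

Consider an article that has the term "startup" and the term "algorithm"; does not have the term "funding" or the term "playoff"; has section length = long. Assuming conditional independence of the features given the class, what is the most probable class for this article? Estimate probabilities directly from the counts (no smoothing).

sports

finance: (22/158) × (3/22) × (5/22) × (14/22) × (21/22) × (17/22) ≈ 0.00202553
politics: (59/158) × (24/59) × (51/59) × (34/59) × (30/59) × (10/59) ≈ 0.00652103
sports: (77/158) × (35/77) × (64/77) × (63/77) × (73/77) × (71/77) ≈ 0.131689
Highest score → sports.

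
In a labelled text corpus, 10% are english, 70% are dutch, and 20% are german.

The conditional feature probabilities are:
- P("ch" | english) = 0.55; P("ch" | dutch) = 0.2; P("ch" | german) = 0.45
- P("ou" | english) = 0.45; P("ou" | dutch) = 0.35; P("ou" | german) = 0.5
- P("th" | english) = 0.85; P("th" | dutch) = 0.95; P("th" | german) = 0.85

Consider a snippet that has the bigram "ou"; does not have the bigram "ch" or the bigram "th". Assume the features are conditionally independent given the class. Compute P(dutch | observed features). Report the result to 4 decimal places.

english: 0.1 × (1−0.55) × 0.45 × (1−0.85) = 0.0030375
dutch: 0.7 × (1−0.2) × 0.35 × (1−0.95) = 0.0098
german: 0.2 × (1−0.45) × 0.5 × (1−0.85) = 0.00825
P(dutch | x) = 0.0098 / 0.0210875 ≈ 0.4647

0.4647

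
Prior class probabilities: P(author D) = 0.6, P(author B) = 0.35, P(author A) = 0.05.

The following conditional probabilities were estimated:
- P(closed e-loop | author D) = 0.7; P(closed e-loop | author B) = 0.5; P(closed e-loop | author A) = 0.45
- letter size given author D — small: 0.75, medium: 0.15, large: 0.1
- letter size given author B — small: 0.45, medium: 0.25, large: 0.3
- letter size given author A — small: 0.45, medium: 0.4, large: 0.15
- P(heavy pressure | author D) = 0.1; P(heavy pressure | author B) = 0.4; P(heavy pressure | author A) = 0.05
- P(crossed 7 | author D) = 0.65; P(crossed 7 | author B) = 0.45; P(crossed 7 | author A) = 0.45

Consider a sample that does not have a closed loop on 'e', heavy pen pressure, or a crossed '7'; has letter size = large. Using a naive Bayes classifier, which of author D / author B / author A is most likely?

author D: 0.6 × (1−0.7) × 0.1 × (1−0.1) × (1−0.65) = 0.00567
author B: 0.35 × (1−0.5) × 0.3 × (1−0.4) × (1−0.45) = 0.017325
author A: 0.05 × (1−0.45) × 0.15 × (1−0.05) × (1−0.45) = 0.0021553125
Highest score → author B.

author B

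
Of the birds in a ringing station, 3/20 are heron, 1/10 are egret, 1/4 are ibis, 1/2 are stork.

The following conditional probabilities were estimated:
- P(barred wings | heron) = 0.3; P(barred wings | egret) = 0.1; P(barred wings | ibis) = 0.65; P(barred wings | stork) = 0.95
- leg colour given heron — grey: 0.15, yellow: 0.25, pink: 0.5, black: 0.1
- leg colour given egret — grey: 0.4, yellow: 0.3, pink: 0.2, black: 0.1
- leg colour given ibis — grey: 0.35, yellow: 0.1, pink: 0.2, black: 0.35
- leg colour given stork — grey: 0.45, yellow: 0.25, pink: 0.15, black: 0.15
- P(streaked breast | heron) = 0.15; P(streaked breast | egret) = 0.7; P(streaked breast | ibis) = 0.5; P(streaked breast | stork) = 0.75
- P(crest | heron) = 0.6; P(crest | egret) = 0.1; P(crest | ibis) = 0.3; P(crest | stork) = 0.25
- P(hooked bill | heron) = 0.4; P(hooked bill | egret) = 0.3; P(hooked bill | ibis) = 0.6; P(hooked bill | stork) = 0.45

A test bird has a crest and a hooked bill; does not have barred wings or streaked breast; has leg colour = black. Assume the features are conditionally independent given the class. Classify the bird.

ibis

heron: 0.15 × (1−0.3) × 0.1 × (1−0.15) × 0.6 × 0.4 = 0.002142
egret: 0.1 × (1−0.1) × 0.1 × (1−0.7) × 0.1 × 0.3 = 0.000081
ibis: 0.25 × (1−0.65) × 0.35 × (1−0.5) × 0.3 × 0.6 = 0.00275625
stork: 0.5 × (1−0.95) × 0.15 × (1−0.75) × 0.25 × 0.45 = 0.00010546875
Highest score → ibis.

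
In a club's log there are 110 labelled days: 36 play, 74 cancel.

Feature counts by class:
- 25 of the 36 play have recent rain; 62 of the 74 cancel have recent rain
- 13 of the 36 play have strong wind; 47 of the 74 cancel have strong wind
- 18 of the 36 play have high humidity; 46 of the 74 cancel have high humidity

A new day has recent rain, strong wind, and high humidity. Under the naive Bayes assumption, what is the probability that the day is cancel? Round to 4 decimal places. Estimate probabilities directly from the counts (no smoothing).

0.8443

play: (36/110) × (25/36) × (13/36) × (18/36) ≈ 0.0410354
cancel: (74/110) × (62/74) × (47/74) × (46/74) ≈ 0.222531
P(cancel | x) = 0.222531 / 0.2635664 ≈ 0.8443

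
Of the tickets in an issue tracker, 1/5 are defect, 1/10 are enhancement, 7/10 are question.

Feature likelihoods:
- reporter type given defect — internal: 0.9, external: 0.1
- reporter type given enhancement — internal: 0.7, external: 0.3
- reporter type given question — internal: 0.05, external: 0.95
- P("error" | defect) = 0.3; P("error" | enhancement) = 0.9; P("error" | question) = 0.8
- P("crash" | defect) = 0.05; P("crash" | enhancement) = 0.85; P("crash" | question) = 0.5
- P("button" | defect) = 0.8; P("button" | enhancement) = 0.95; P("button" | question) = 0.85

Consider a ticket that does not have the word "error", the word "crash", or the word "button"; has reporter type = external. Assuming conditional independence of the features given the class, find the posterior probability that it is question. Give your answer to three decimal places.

0.788

defect: 0.2 × 0.1 × (1−0.3) × (1−0.05) × (1−0.8) = 0.00266
enhancement: 0.1 × 0.3 × (1−0.9) × (1−0.85) × (1−0.95) = 0.0000225
question: 0.7 × 0.95 × (1−0.8) × (1−0.5) × (1−0.85) = 0.009975
P(question | x) = 0.009975 / 0.0126575 ≈ 0.788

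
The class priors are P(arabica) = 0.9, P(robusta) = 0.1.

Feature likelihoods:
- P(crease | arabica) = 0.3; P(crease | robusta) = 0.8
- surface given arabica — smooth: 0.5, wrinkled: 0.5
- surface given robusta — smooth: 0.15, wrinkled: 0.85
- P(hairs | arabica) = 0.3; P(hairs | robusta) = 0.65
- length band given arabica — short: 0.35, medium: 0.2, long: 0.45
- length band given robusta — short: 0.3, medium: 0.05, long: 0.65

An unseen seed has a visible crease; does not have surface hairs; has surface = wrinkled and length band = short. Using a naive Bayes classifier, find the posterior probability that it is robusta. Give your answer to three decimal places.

arabica: 0.9 × 0.3 × 0.5 × (1−0.3) × 0.35 = 0.033075
robusta: 0.1 × 0.8 × 0.85 × (1−0.65) × 0.3 = 0.00714
P(robusta | x) = 0.00714 / 0.040215 ≈ 0.178

0.178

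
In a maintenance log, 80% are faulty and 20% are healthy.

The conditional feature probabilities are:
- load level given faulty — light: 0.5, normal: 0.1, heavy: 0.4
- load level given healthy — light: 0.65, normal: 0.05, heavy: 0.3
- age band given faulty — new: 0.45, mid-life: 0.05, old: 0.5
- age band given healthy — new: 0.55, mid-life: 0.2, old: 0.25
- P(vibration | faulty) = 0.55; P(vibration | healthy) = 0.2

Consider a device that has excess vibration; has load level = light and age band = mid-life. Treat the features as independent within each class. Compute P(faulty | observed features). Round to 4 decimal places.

faulty: 0.8 × 0.5 × 0.05 × 0.55 = 0.011
healthy: 0.2 × 0.65 × 0.2 × 0.2 = 0.0052
P(faulty | x) = 0.011 / 0.0162 ≈ 0.6790

0.6790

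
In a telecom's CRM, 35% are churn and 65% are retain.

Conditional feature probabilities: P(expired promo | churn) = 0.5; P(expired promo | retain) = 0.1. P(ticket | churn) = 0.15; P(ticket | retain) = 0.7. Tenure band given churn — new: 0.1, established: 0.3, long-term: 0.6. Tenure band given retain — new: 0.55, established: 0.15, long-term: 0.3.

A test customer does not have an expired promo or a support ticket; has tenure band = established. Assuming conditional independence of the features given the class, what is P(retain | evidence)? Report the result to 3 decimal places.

churn: 0.35 × (1−0.5) × (1−0.15) × 0.3 = 0.044625
retain: 0.65 × (1−0.1) × (1−0.7) × 0.15 = 0.026325
P(retain | x) = 0.026325 / 0.07095 ≈ 0.371

0.371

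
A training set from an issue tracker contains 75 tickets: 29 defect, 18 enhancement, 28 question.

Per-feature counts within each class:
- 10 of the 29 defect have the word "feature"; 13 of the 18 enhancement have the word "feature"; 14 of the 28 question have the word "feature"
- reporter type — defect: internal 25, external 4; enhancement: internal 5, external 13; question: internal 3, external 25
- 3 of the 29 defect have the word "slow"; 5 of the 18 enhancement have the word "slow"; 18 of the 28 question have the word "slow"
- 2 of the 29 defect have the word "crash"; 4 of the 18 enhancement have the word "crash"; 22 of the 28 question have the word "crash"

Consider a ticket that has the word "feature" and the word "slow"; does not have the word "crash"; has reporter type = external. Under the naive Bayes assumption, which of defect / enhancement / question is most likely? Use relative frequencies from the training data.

enhancement

defect: (29/75) × (10/29) × (4/29) × (3/29) × (27/29) ≈ 0.00177129
enhancement: (18/75) × (13/18) × (13/18) × (5/18) × (14/18) ≈ 0.0270462
question: (28/75) × (14/28) × (25/28) × (18/28) × (6/28) ≈ 0.0229592
Highest score → enhancement.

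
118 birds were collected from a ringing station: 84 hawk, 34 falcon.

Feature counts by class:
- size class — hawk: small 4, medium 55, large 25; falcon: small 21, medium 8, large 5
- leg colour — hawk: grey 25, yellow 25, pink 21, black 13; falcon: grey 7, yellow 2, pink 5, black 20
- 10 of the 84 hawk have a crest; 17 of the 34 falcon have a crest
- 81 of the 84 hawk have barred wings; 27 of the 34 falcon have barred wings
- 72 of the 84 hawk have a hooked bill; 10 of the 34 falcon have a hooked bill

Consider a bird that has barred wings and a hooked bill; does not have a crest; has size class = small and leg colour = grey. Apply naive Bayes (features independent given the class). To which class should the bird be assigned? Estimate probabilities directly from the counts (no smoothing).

hawk

hawk: (84/118) × (4/84) × (25/84) × (74/84) × (81/84) × (72/84) ≈ 0.00734599
falcon: (34/118) × (21/34) × (7/34) × (17/34) × (27/34) × (10/34) ≈ 0.0042789
Highest score → hawk.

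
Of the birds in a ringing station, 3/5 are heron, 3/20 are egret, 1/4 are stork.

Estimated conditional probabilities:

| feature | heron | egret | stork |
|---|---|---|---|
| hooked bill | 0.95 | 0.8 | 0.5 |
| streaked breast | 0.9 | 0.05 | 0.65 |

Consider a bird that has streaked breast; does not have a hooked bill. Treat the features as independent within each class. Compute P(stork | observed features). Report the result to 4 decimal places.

heron: 0.6 × (1−0.95) × 0.9 = 0.027
egret: 0.15 × (1−0.8) × 0.05 = 0.0015
stork: 0.25 × (1−0.5) × 0.65 = 0.08125
P(stork | x) = 0.08125 / 0.10975 ≈ 0.7403

0.7403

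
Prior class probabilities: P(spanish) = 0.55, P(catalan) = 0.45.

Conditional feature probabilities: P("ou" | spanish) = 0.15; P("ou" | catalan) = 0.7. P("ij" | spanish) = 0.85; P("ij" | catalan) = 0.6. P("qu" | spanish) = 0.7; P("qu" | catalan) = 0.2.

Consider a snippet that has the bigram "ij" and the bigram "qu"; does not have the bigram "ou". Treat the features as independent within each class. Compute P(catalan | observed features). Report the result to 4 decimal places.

spanish: 0.55 × (1−0.15) × 0.85 × 0.7 = 0.2781625
catalan: 0.45 × (1−0.7) × 0.6 × 0.2 = 0.0162
P(catalan | x) = 0.0162 / 0.2943625 ≈ 0.0550

0.0550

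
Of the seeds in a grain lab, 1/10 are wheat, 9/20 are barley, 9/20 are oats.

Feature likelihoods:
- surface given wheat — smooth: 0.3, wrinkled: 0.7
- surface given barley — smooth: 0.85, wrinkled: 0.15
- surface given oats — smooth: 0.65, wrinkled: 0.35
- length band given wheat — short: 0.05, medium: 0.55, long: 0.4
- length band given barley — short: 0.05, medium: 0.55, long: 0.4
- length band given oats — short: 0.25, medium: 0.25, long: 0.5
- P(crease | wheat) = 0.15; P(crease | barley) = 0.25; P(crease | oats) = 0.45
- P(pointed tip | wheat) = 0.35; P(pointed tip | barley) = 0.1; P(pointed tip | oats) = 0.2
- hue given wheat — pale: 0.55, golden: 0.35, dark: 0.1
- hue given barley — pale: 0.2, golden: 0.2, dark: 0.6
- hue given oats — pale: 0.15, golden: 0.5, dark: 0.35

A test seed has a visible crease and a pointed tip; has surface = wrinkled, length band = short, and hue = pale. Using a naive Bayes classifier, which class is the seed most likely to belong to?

oats

wheat: 0.1 × 0.7 × 0.05 × 0.15 × 0.35 × 0.55 = 0.0001010625
barley: 0.45 × 0.15 × 0.05 × 0.25 × 0.1 × 0.2 = 0.000016875
oats: 0.45 × 0.35 × 0.25 × 0.45 × 0.2 × 0.15 = 0.0005315625
Highest score → oats.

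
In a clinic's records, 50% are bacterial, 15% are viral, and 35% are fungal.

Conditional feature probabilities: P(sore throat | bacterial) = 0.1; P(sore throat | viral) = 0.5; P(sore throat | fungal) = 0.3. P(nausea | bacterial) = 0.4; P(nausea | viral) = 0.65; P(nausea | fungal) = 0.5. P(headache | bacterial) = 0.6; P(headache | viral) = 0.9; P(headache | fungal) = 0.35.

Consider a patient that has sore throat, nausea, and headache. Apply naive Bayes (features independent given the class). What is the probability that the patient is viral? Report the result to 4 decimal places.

0.5909

bacterial: 0.5 × 0.1 × 0.4 × 0.6 = 0.012
viral: 0.15 × 0.5 × 0.65 × 0.9 = 0.043875
fungal: 0.35 × 0.3 × 0.5 × 0.35 = 0.018375
P(viral | x) = 0.043875 / 0.07425 ≈ 0.5909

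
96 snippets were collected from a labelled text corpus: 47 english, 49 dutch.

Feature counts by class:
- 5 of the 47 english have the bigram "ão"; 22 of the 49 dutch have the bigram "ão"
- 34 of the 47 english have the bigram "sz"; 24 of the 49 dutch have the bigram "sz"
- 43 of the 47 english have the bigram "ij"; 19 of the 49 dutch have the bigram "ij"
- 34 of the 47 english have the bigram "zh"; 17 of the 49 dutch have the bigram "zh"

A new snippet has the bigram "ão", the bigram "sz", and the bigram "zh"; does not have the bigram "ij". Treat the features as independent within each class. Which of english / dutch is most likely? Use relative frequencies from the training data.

dutch

english: (47/96) × (5/47) × (34/47) × (4/47) × (34/47) ≈ 0.00231965
dutch: (49/96) × (22/49) × (24/49) × (30/49) × (17/49) ≈ 0.0238421
Highest score → dutch.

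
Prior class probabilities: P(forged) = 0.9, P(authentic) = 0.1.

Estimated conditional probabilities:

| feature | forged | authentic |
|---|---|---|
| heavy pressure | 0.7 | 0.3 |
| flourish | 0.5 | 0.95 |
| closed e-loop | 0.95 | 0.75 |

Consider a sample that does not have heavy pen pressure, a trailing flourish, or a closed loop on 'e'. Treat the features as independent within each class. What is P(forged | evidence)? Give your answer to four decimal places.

forged: 0.9 × (1−0.7) × (1−0.5) × (1−0.95) = 0.00675
authentic: 0.1 × (1−0.3) × (1−0.95) × (1−0.75) = 0.000875
P(forged | x) = 0.00675 / 0.007625 ≈ 0.8852

0.8852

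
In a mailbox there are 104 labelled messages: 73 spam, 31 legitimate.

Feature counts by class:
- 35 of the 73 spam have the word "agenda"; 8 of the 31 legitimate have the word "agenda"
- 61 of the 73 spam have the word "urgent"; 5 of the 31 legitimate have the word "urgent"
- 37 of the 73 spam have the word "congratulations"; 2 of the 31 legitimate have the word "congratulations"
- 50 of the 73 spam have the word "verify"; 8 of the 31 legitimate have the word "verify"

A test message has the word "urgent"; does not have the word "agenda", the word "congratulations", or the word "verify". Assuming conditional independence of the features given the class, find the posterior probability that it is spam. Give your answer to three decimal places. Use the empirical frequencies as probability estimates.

spam: (73/104) × (38/73) × (61/73) × (36/73) × (23/73) ≈ 0.0474397
legitimate: (31/104) × (23/31) × (5/31) × (29/31) × (23/31) ≈ 0.0247574
P(spam | x) = 0.0474397 / 0.0721971 ≈ 0.657

0.657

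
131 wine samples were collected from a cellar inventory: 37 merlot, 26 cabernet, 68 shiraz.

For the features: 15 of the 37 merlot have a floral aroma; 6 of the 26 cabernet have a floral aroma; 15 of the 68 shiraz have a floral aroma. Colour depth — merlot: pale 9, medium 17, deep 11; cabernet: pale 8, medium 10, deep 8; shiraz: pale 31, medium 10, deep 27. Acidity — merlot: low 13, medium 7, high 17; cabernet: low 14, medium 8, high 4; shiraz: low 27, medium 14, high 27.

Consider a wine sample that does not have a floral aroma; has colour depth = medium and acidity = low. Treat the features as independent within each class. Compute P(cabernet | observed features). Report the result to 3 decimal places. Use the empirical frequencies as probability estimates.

0.384

merlot: (37/131) × (22/37) × (17/37) × (13/37) ≈ 0.0271107
cabernet: (26/131) × (20/26) × (10/26) × (14/26) ≈ 0.0316184
shiraz: (68/131) × (53/68) × (10/68) × (27/68) ≈ 0.0236238
P(cabernet | x) = 0.0316184 / 0.0823529 ≈ 0.384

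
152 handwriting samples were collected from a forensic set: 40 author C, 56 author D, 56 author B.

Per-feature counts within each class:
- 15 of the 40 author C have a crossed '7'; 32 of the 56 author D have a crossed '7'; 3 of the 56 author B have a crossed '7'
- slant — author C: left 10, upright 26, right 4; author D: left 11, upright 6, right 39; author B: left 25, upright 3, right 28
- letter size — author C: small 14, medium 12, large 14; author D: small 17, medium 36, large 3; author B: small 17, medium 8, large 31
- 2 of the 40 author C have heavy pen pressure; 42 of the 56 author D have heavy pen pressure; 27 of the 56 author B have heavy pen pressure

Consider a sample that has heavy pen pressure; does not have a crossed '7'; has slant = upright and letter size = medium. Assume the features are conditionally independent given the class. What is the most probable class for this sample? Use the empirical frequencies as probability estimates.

author C: (40/152) × (25/40) × (26/40) × (12/40) × (2/40) ≈ 0.00160362
author D: (56/152) × (24/56) × (6/56) × (36/56) × (42/56) ≈ 0.00815655
author B: (56/152) × (53/56) × (3/56) × (8/56) × (27/56) ≈ 0.0012866
Highest score → author D.

author D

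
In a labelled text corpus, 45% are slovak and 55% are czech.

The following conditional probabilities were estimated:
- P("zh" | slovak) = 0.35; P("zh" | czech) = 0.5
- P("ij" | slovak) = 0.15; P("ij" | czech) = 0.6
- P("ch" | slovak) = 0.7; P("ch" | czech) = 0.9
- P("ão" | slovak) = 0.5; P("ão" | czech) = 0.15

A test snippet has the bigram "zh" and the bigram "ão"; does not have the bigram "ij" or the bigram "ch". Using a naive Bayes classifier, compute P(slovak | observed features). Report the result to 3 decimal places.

0.924

slovak: 0.45 × 0.35 × (1−0.15) × (1−0.7) × 0.5 = 0.02008125
czech: 0.55 × 0.5 × (1−0.6) × (1−0.9) × 0.15 = 0.00165
P(slovak | x) = 0.02008125 / 0.02173125 ≈ 0.924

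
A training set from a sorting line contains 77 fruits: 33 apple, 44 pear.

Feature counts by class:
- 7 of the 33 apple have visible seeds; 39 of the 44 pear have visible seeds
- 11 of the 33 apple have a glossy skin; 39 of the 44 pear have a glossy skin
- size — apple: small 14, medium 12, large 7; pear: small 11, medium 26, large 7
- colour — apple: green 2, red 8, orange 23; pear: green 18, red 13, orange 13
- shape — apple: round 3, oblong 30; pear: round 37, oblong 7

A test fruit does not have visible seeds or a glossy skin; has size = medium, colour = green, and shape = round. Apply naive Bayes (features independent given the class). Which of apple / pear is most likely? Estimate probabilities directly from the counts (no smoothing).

apple: (33/77) × (26/33) × (22/33) × (12/33) × (2/33) × (3/33) ≈ 0.000451006
pear: (44/77) × (5/44) × (5/44) × (26/44) × (18/44) × (37/44) ≈ 0.00149998
Highest score → pear.

pear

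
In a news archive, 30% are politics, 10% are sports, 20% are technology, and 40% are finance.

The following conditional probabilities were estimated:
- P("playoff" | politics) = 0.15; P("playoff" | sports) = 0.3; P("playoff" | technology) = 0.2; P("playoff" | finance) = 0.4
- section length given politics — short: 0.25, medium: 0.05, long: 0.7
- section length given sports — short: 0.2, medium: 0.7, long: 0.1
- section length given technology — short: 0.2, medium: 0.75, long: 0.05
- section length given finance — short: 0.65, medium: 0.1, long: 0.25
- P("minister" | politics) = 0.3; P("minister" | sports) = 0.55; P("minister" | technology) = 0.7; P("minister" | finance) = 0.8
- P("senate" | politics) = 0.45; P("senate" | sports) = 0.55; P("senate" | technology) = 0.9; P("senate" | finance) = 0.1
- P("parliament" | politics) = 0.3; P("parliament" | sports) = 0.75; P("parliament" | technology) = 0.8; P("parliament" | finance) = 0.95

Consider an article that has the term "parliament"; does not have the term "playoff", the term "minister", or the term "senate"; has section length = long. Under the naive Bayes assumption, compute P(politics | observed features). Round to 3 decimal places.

0.642

politics: 0.3 × (1−0.15) × 0.7 × (1−0.3) × (1−0.45) × 0.3 = 0.02061675
sports: 0.1 × (1−0.3) × 0.1 × (1−0.55) × (1−0.55) × 0.75 = 0.001063125
technology: 0.2 × (1−0.2) × 0.05 × (1−0.7) × (1−0.9) × 0.8 = 0.000192
finance: 0.4 × (1−0.4) × 0.25 × (1−0.8) × (1−0.1) × 0.95 = 0.01026
P(politics | x) = 0.02061675 / 0.032131875 ≈ 0.642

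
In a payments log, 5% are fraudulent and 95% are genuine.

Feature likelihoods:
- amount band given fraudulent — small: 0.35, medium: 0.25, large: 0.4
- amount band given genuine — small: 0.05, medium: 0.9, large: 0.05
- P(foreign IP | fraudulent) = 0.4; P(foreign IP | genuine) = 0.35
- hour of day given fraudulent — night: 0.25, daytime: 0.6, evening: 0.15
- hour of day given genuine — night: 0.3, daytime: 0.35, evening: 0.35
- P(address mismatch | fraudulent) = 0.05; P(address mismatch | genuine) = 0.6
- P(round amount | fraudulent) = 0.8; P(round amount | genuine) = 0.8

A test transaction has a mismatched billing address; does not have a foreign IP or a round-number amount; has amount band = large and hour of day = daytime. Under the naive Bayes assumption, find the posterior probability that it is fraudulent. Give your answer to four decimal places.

fraudulent: 0.05 × 0.4 × (1−0.4) × 0.6 × 0.05 × (1−0.8) = 0.000072
genuine: 0.95 × 0.05 × (1−0.35) × 0.35 × 0.6 × (1−0.8) = 0.00129675
P(fraudulent | x) = 0.000072 / 0.00136875 ≈ 0.0526

0.0526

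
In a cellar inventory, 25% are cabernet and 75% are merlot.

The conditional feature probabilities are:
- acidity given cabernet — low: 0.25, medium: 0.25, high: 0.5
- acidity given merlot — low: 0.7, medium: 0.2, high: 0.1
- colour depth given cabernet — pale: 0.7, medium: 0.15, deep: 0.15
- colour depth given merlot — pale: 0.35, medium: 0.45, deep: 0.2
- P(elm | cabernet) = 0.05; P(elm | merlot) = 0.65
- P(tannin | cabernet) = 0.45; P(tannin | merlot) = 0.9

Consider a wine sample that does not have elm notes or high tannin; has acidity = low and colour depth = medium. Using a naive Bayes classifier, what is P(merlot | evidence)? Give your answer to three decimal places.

0.628

cabernet: 0.25 × 0.25 × 0.15 × (1−0.05) × (1−0.45) = 0.0048984375
merlot: 0.75 × 0.7 × 0.45 × (1−0.65) × (1−0.9) = 0.00826875
P(merlot | x) = 0.00826875 / 0.0131671875 ≈ 0.628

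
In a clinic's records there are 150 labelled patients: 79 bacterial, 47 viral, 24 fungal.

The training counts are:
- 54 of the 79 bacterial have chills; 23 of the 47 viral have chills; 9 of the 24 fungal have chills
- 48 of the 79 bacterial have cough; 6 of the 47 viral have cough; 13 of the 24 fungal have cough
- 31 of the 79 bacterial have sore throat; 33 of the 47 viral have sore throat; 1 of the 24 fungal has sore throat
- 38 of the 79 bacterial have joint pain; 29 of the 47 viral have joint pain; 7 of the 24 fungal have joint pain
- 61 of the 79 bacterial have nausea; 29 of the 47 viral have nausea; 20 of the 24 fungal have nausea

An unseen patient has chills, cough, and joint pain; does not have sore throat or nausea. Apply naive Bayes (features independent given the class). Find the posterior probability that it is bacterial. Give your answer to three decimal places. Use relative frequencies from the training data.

0.834

bacterial: (79/150) × (54/79) × (48/79) × (48/79) × (38/79) × (18/79) ≈ 0.0145657
viral: (47/150) × (23/47) × (6/47) × (14/47) × (29/47) × (18/47) ≈ 0.00137783
fungal: (24/150) × (9/24) × (13/24) × (23/24) × (7/24) × (4/24) ≈ 0.00151403
P(bacterial | x) = 0.0145657 / 0.01745756 ≈ 0.834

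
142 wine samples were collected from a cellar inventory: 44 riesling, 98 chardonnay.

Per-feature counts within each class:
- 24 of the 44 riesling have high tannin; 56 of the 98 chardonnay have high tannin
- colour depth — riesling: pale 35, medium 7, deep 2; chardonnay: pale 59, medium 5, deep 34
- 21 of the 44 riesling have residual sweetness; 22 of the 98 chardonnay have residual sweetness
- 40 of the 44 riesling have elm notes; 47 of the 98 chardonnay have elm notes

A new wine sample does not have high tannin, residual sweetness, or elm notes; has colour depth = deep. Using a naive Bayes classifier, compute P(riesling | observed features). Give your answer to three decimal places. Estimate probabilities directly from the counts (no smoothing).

riesling: (44/142) × (20/44) × (2/44) × (23/44) × (4/44) ≈ 0.00030423
chardonnay: (98/142) × (42/98) × (34/98) × (76/98) × (51/98) ≈ 0.0414138
P(riesling | x) = 0.00030423 / 0.04171803 ≈ 0.007

0.007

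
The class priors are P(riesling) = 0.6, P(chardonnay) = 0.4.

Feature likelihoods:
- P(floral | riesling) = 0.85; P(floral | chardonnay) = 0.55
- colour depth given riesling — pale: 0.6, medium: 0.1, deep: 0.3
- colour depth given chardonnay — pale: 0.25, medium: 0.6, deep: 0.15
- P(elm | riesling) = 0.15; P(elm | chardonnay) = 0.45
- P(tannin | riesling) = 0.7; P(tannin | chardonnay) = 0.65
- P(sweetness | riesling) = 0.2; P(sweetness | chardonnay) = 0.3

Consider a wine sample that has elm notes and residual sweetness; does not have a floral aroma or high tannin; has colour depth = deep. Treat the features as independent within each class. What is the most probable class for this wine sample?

chardonnay

riesling: 0.6 × (1−0.85) × 0.3 × 0.15 × (1−0.7) × 0.2 = 0.000243
chardonnay: 0.4 × (1−0.55) × 0.15 × 0.45 × (1−0.65) × 0.3 = 0.00127575
Highest score → chardonnay.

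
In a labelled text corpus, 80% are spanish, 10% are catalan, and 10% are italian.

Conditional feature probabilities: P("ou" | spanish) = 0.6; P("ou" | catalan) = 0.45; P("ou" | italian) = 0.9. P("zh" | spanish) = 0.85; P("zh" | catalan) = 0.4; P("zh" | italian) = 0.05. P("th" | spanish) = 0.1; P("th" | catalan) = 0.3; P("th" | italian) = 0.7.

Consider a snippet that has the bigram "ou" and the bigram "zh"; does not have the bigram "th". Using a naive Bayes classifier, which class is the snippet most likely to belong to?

spanish: 0.8 × 0.6 × 0.85 × (1−0.1) = 0.3672
catalan: 0.1 × 0.45 × 0.4 × (1−0.3) = 0.0126
italian: 0.1 × 0.9 × 0.05 × (1−0.7) = 0.00135
Highest score → spanish.

spanish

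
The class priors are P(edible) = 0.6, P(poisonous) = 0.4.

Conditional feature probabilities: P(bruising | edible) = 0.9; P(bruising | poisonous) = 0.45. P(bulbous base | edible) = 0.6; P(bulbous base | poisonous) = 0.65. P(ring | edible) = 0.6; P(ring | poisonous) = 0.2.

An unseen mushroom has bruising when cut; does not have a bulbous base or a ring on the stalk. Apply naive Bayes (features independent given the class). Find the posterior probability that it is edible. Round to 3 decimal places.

0.632

edible: 0.6 × 0.9 × (1−0.6) × (1−0.6) = 0.0864
poisonous: 0.4 × 0.45 × (1−0.65) × (1−0.2) = 0.0504
P(edible | x) = 0.0864 / 0.1368 ≈ 0.632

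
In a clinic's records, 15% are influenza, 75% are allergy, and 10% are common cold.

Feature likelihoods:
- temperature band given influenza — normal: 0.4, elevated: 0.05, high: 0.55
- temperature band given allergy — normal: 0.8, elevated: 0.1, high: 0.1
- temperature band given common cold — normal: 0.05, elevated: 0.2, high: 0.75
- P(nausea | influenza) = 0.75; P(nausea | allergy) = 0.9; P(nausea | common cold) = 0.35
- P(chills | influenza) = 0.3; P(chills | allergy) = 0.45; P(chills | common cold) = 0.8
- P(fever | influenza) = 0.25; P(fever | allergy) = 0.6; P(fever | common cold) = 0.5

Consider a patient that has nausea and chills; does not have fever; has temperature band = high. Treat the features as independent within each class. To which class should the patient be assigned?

influenza: 0.15 × 0.55 × 0.75 × 0.3 × (1−0.25) = 0.013921875
allergy: 0.75 × 0.1 × 0.9 × 0.45 × (1−0.6) = 0.01215
common cold: 0.1 × 0.75 × 0.35 × 0.8 × (1−0.5) = 0.0105
Highest score → influenza.

influenza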